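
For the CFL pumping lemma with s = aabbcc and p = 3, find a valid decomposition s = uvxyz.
u='aa', v='b', x='b', y='c', z='c'

For s = aabbcc with pumping length p = 3:

One valid decomposition:
- u = 'aa'
- v = 'b'
- x = 'b'
- y = 'c'
- z = 'c'

Verification:
- uvxyz = 'aa' + 'b' + 'b' + 'c' + 'c' = aabbcc ✓
- |vxy| = |'bbc'| = 3 ≤ 3 ✓
- |vy| = |'bc'| = 2 > 0 ✓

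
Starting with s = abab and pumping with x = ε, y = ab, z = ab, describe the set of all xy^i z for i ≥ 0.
{xy^i z : i ≥ 0} = {(ab)^(i+1) : i ≥ 0} = {ab, abab, ababab, ...}

With x = ε, y = ab, z = ab: Pumping 'ab' gives strings of alternating a's and b's.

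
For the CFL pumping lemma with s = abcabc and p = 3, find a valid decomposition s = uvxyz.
u='ab', v='c', x='a', y='b', z='c'

For s = abcabc with pumping length p = 3:

One valid decomposition:
- u = 'ab'
- v = 'c'
- x = 'a'
- y = 'b'
- z = 'c'

Verification:
- uvxyz = 'ab' + 'c' + 'a' + 'b' + 'c' = abcabc ✓
- |vxy| = |'cab'| = 3 ≤ 3 ✓
- |vy| = |'cb'| = 2 > 0 ✓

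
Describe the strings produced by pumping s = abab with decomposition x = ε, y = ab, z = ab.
{xy^i z : i ≥ 0} = {(ab)^(i+1) : i ≥ 0} = {ab, abab, ababab, ...}

With x = ε, y = ab, z = ab: Pumping 'ab' gives strings of alternating a's and b's.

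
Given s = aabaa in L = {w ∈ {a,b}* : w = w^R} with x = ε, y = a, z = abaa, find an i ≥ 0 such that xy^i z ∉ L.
i = 0

xy⁰z = ε · ε · abaa = abaa; abaa reversed is aaba ≠ abaa, so it is not a palindrome and is not in L.
(Other choices also work, e.g. i = 2, 3; only i = 1 is guaranteed to stay in L since xy¹z = s.)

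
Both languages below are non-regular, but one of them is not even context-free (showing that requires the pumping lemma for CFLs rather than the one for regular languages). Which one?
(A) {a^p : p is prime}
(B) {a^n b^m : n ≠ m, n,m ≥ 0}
(A) {a^p : p is prime}

(A) {a^p : p is prime} requires the CFL pumping lemma.

- {a^n b^m : n ≠ m, n,m ≥ 0} is context-free (but not regular)
  • Can be shown non-regular with the regular pumping lemma
  • After pumping a's, we can make n = m

- {a^p : p is prime} is NOT context-free
  • Requires the CFL pumping lemma to prove
  • The CFL pumping lemma also fails because prime gaps are unbounded

The CFL pumping lemma is "stronger" in that it can prove non-membership
in the larger class of context-free languages.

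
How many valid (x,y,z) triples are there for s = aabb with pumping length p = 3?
6

For s = 'aabb' with pumping length p = 3:

Constraints: |xy| ≤ 3, |y| > 0

Valid decompositions (|xy| ≤ p, |y| ≥ 1):
  • x='', y='a', z='abb'
  • x='a', y='a', z='bb'
  • x='', y='aa', z='bb'
  • x='aa', y='b', z='b'
  • x='a', y='ab', z='b'
  • x='', y='aab', z='b'

Total count: 6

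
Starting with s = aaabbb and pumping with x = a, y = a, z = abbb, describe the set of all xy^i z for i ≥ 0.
{xy^i z : i ≥ 0} = {a^(2+i) b^3 : i ≥ 0} = {aabbb, aaabbb, aaaabbb, ...}

With x = a, y = a, z = abbb: Starting with aaabbb and pumping the second 'a', we get strings with 2+i a's followed by 3 b's for i = 0, 1, 2, ...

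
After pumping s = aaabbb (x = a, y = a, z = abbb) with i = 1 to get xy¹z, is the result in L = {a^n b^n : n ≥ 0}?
Yes

xy¹z = a · a · abbb = aaabbb.
aaabbb = a^3 b^3 has equal counts (3 = 3), so it is in L.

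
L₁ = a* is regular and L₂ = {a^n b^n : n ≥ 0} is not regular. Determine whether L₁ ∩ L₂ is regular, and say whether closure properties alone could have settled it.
Yes — L₁ ∩ L₂ is regular.

A string of a* contains no b's, and the only string of {a^n b^n} with no b's is ε (n = 0). So L₁ ∩ L₂ = {ε}, a finite language, which is regular.

Note that the bare facts "L₁ regular, L₂ non-regular" do not settle the question by themselves: the closure of regular languages under ∪, ∩, complement and difference applies only when BOTH operands are regular. With a non-regular operand the result can come out regular or non-regular depending on the specific languages, so one has to work out L₁ ∩ L₂ for this particular pair, as above.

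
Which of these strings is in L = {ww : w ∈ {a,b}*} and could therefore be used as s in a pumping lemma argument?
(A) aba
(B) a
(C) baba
(C) baba

The pumping lemma is applied to a string s that lies in L, so first check membership of each option:
- (A) aba has odd length 3, so it cannot be written as ww and is not in L ✗
- (B) a has odd length 1, so it cannot be written as ww and is not in L ✗
- (C) baba splits into halves ba · ba, which are equal, so it is in L (w = ba) ✓

Only (C) baba is in L, so it is the only candidate that could play the role of s.
(In a complete proof one picks s in terms of the pumping length p so that |s| ≥ p is guaranteed; a fixed string like baba illustrates the shape of such an s.)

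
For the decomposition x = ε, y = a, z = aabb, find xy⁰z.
aabb

Given x = '', y = 'a', z = 'aabb' and i = 0:

xy^0z = x + y·y·...·y (0 times) + z
       = '' + 'a'^0 + 'aabb'
       = '' + '' + 'aabb'
       = 'aabb'

The pumped string is 'aabb' with length 4.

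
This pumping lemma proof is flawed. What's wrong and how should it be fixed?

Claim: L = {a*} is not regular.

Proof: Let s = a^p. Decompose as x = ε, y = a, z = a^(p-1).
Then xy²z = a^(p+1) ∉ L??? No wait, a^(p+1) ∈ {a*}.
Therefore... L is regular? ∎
Error: The proof attempts to show a*  is not regular, but a* IS regular!

Correction: a* is a regular language (recognized by a simple DFA with one accepting state and self-loop on 'a'). The pumping lemma can only prove non-regularity, not regularity. For regular languages, pumping always works.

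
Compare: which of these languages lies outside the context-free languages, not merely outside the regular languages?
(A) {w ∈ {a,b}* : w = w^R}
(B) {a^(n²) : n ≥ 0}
(B) {a^(n²) : n ≥ 0}

(B) {a^(n²) : n ≥ 0} requires the CFL pumping lemma.

- {w ∈ {a,b}* : w = w^R} is context-free (but not regular)
  • Can be shown non-regular with the regular pumping lemma
  • After pumping, the string is no longer symmetric

- {a^(n²) : n ≥ 0} is NOT context-free
  • Requires the CFL pumping lemma to prove
  • Gaps between squares grow unboundedly

The CFL pumping lemma is "stronger" in that it can prove non-membership
in the larger class of context-free languages.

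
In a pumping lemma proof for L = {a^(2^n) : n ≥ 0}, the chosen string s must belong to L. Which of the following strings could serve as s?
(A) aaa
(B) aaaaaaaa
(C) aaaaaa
(B) aaaaaaaa

The pumping lemma is applied to a string s that lies in L, so first check membership of each option:
- (A) aaa has length 3, strictly between 2^1 = 2 and 2^2 = 4, so it is not in L ✗
- (B) aaaaaaaa has length 8 = 2^3, so it is in L ✓
- (C) aaaaaa has length 6, strictly between 2^2 = 4 and 2^3 = 8, so it is not in L ✗

Only (B) aaaaaaaa is in L, so it is the only candidate that could play the role of s.
(In a complete proof one picks s in terms of the pumping length p so that |s| ≥ p is guaranteed; a fixed string like aaaaaaaa illustrates the shape of such an s.)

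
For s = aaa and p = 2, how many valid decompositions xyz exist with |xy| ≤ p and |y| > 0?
3

For s = 'aaa' with pumping length p = 2:

Constraints: |xy| ≤ 2, |y| > 0

Valid decompositions (|xy| ≤ p, |y| ≥ 1):
  • x='', y='a', z='aa'
  • x='a', y='a', z='a'
  • x='', y='aa', z='a'

Total count: 3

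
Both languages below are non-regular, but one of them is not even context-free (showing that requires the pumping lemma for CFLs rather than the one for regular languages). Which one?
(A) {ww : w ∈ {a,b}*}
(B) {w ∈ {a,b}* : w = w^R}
(A) {ww : w ∈ {a,b}*}

(A) {ww : w ∈ {a,b}*} requires the CFL pumping lemma.

- {w ∈ {a,b}* : w = w^R} is context-free (but not regular)
  • Can be shown non-regular with the regular pumping lemma
  • After pumping, the string is no longer symmetric

- {ww : w ∈ {a,b}*} is NOT context-free
  • Requires the CFL pumping lemma to prove
  • Even a PDA cannot compare two arbitrary halves symbol by symbol; CFL pumping on a^p b^p a^p b^p fails

The CFL pumping lemma is "stronger" in that it can prove non-membership
in the larger class of context-free languages.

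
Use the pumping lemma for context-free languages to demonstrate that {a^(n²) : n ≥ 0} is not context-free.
Assume for contradiction that L is context-free, and let p ≥ 1 be the pumping length given by the pumping lemma for CFLs.
Choose s = a^(p²). Then s ∈ L and |s| = p² ≥ p.
By the CFL pumping lemma, s = uvxyz for some u, v, x, y, z with |vxy| ≤ p, |vy| ≥ 1, and uv^i xy^i z ∈ L for every i ≥ 0.
All symbols are a's, so only lengths matter: let k = |vy|, with 1 ≤ k ≤ |vxy| ≤ p.

Take i = 2: |uv²xy²z| = p² + k, and p² < p² + k ≤ p² + p < (p + 1)².
So the length lies strictly between consecutive squares and is not a perfect square; uv²xy²z ∉ L.

This contradicts the CFL pumping lemma, which requires uv^i xy^i z ∈ L for all i ≥ 0.
Hence L = {a^(n²) : n ≥ 0} is not context-free. ∎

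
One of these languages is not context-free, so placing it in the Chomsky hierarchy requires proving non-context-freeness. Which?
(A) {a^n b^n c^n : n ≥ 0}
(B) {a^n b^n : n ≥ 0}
(A) {a^n b^n c^n : n ≥ 0}

(A) {a^n b^n c^n : n ≥ 0} requires the CFL pumping lemma.

- {a^n b^n : n ≥ 0} is context-free (but not regular)
  • Can be shown non-regular with the regular pumping lemma
  • After pumping, the number of a's and b's become unequal

- {a^n b^n c^n : n ≥ 0} is NOT context-free
  • Requires the CFL pumping lemma to prove
  • Cannot maintain three equal counts simultaneously

The CFL pumping lemma is "stronger" in that it can prove non-membership
in the larger class of context-free languages.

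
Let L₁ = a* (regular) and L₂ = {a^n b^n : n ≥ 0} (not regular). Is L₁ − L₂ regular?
Yes — L₁ − L₂ is regular.

The only string of a* that lies in {a^n b^n} is ε, so L₁ − L₂ = a* − {ε} = a⁺ = aa*, which is regular.

Note that the bare facts "L₁ regular, L₂ non-regular" do not settle the question by themselves: the closure of regular languages under ∪, ∩, complement and difference applies only when BOTH operands are regular. With a non-regular operand the result can come out regular or non-regular depending on the specific languages, so one has to work out L₁ − L₂ for this particular pair, as above.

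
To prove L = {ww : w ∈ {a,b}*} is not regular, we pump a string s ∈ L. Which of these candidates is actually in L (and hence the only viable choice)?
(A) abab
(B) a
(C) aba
(A) abab

The pumping lemma is applied to a string s that lies in L, so first check membership of each option:
- (A) abab splits into halves ab · ab, which are equal, so it is in L (w = ab) ✓
- (B) a has odd length 1, so it cannot be written as ww and is not in L ✗
- (C) aba has odd length 3, so it cannot be written as ww and is not in L ✗

Only (A) abab is in L, so it is the only candidate that could play the role of s.
(In a complete proof one picks s in terms of the pumping length p so that |s| ≥ p is guaranteed; a fixed string like abab illustrates the shape of such an s.)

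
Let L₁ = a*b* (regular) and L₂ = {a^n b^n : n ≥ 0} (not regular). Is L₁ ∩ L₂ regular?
No — L₁ ∩ L₂ is not regular.

Every string a^n b^n already lies in a*b*, so L₁ ∩ L₂ = {a^n b^n : n ≥ 0} = L₂ itself, which is the standard non-regular language (pump s = a^p b^p).

Note that the bare facts "L₁ regular, L₂ non-regular" do not settle the question by themselves: the closure of regular languages under ∪, ∩, complement and difference applies only when BOTH operands are regular. With a non-regular operand the result can come out regular or non-regular depending on the specific languages, so one has to work out L₁ ∩ L₂ for this particular pair, as above.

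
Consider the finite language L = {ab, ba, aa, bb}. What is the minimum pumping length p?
p = 3

For a finite language L, the pumping lemma holds vacuously if p > max|s| for s ∈ L.

The longest string in L = {ab, ba, aa, bb} has length 2.
If p = 3, then no string s ∈ L has |s| ≥ p, so the condition is vacuously true.

The minimum pumping length is p = 3.

Why no smaller p works: for any p ≤ 2, the longest string s ∈ L has |s| = 2 ≥ p, so it would
have to be pumpable; but pumping up (i = 2, 3, ...) produces ever longer strings, which cannot all lie in the
finite language L. So the pumping property fails for every p ≤ 2.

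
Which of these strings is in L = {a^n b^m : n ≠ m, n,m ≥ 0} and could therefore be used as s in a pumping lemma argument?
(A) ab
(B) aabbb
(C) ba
(B) aabbb

The pumping lemma is applied to a string s that lies in L, so first check membership of each option:
- (A) ab = a^1 b^1 has n = m = 1, so it is not in L ✗
- (B) aabbb = a^2 b^3 with 2 ≠ 3, so it is in L ✓
- (C) ba has an a after a b, so it is not of the form a^n b^m and is not in L ✗

Only (B) aabbb is in L, so it is the only candidate that could play the role of s.
(In a complete proof one picks s in terms of the pumping length p so that |s| ≥ p is guaranteed; a fixed string like aabbb illustrates the shape of such an s.)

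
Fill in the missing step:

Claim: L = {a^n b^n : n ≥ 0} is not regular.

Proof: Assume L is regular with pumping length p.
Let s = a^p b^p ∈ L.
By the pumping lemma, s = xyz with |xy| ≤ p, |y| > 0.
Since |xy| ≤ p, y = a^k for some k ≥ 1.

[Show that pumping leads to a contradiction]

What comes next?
Consider xy²z = a^(p+k) b^p.

Since k ≥ 1, we have p + k > p.
So xy²z has more a's than b's: (p+k) a's vs p b's.
This means xy²z ∉ L because a^n b^n requires equal counts.

This contradicts the pumping lemma which states xy²z ∈ L.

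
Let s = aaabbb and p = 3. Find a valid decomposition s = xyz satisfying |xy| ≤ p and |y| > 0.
x = 'a', y = 'aa', z = 'bbb'

For s = aaabbb and p = 3, one valid decomposition is:
- x = 'a' (length 1)
- y = 'aa' (length 2)
- z = 'bbb' (length 3)

Verification:
- xyz = 'a' + 'aa' + 'bbb' = aaabbb ✓
- |xy| = 3 ≤ 3 ✓
- |y| = 2 > 0 ✓

All pumping lemma constraints are satisfied.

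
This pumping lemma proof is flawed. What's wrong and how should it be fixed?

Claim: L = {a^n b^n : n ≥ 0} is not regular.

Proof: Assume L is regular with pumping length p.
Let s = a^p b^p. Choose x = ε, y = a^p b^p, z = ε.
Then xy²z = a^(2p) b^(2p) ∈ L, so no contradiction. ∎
Error: The decomposition violates |xy| ≤ p. With y = a^p b^p, |xy| = |y| = 2p > p. (The proof also miscomputes xy²z, which would be a^p b^p a^p b^p rather than a^(2p) b^(2p), and it wrongly treats one harmless decomposition as settling the matter — the prover does not get to choose the decomposition.)

Correction: The pumping lemma requires |xy| ≤ p, and the argument must handle every decomposition satisfying |xy| ≤ p, |y| ≥ 1. Since s starts with p a's, any such y consists only of a's, say y = a^k with k ≥ 1. Then xy²z = a^(p+k) b^p has unequal numbers of a's and b's, so xy²z ∉ L — the required contradiction.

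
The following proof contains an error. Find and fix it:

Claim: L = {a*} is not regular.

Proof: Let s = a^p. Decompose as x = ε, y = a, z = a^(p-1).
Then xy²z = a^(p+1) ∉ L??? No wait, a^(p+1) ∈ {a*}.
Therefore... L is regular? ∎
Error: The proof attempts to show a*  is not regular, but a* IS regular!

Correction: a* is a regular language (recognized by a simple DFA with one accepting state and self-loop on 'a'). The pumping lemma can only prove non-regularity, not regularity. For regular languages, pumping always works.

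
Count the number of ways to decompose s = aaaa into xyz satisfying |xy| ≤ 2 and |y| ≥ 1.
3

For s = 'aaaa' with pumping length p = 2:

Constraints: |xy| ≤ 2, |y| > 0

Valid decompositions (|xy| ≤ p, |y| ≥ 1):
  • x='', y='a', z='aaa'
  • x='a', y='a', z='aa'
  • x='', y='aa', z='aa'

Total count: 3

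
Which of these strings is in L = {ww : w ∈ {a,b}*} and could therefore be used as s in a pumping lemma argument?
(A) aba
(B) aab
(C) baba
(C) baba

The pumping lemma is applied to a string s that lies in L, so first check membership of each option:
- (A) aba has odd length 3, so it cannot be written as ww and is not in L ✗
- (B) aab has odd length 3, so it cannot be written as ww and is not in L ✗
- (C) baba splits into halves ba · ba, which are equal, so it is in L (w = ba) ✓

Only (C) baba is in L, so it is the only candidate that could play the role of s.
(In a complete proof one picks s in terms of the pumping length p so that |s| ≥ p is guaranteed; a fixed string like baba illustrates the shape of such an s.)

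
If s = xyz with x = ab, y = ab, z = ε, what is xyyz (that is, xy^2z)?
ababab

Given x = 'ab', y = 'ab', z = '' and i = 2:

xy^2z = x + y·y·...·y (2 times) + z
       = 'ab' + 'ab'^2 + ''
       = 'ab' + 'abab' + ''
       = 'ababab'

The pumped string is 'ababab' with length 6.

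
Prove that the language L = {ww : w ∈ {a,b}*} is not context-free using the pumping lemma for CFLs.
Assume for contradiction that L is context-free, and let p ≥ 1 be the pumping length given by the pumping lemma for CFLs.
Choose s = a^p b^p a^p b^p. Then s ∈ L (take w = a^p b^p) and |s| = 4p ≥ p.
By the CFL pumping lemma, s = uvxyz for some u, v, x, y, z with |vxy| ≤ p, |vy| ≥ 1, and uv^i xy^i z ∈ L for every i ≥ 0.

Write s as four blocks A₁ B₁ A₂ B₂ with A₁ = A₂ = a^p and B₁ = B₂ = b^p. Since |vxy| ≤ p, the window vxy lies inside at most two adjacent blocks. Take i = 0 and let t = uxz, so |t| = 4p − |vy| with 1 ≤ |vy| ≤ p. If |t| is odd, t ∉ L immediately, so assume |vy| is even (hence |vy| ≥ 2) and |t|/2 = 2p − |vy|/2, which satisfies p ≤ |t|/2 ≤ 2p − 1.

Case 1 (vxy inside A₁B₁): t = a^(p−j) b^(p−l) a^p b^p with j + l = |vy|. The second half of t has length < 2p, so it is a suffix of the trailing a^p b^p and ends in b; the first half is a^(p−j) b^(p−l) a^((j+l)/2), which ends in a because (j+l)/2 ≥ 1. The halves differ, so t ∉ L.

Case 2 (vxy inside B₁A₂, straddling the middle): t = a^p b^(p−j) a^(p−l) b^p with j + l = |vy|. If t = ww, then w is a prefix of t of length ≥ p, so w begins with a^p; and w is a suffix of t of length ≥ p, so w ends with b^p. That forces |w| ≥ 2p, contradicting |w| = |t|/2 ≤ 2p − 1. So t ∉ L.

Case 3 (vxy inside A₂B₂): t = a^p b^p a^(p−j) b^(p−l) with j + l = |vy|. The first half of t is a prefix of a^p b^p, so it begins with a; the second half is b^((j+l)/2) a^(p−j) b^(p−l), which begins with b. The halves differ, so t ∉ L.

In every case uv⁰xy⁰z = uxz ∉ L.

This contradicts the CFL pumping lemma, which requires uv^i xy^i z ∈ L for all i ≥ 0.
Hence L = {ww : w ∈ {a,b}*} is not context-free. ∎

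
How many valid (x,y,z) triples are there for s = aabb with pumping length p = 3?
6

For s = 'aabb' with pumping length p = 3:

Constraints: |xy| ≤ 3, |y| > 0

Valid decompositions (|xy| ≤ p, |y| ≥ 1):
  • x='', y='a', z='abb'
  • x='a', y='a', z='bb'
  • x='', y='aa', z='bb'
  • x='aa', y='b', z='b'
  • x='a', y='ab', z='b'
  • x='', y='aab', z='b'

Total count: 6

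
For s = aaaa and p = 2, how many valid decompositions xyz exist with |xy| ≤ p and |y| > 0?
3

For s = 'aaaa' with pumping length p = 2:

Constraints: |xy| ≤ 2, |y| > 0

Valid decompositions (|xy| ≤ p, |y| ≥ 1):
  • x='', y='a', z='aaa'
  • x='a', y='a', z='aa'
  • x='', y='aa', z='aa'

Total count: 3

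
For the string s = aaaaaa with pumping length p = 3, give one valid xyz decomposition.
x = 'a', y = 'a', z = 'aaaa'

For s = aaaaaa and p = 3, one valid decomposition is:
- x = 'a' (length 1)
- y = 'a' (length 1)
- z = 'aaaa' (length 4)

Verification:
- xyz = 'a' + 'a' + 'aaaa' = aaaaaa ✓
- |xy| = 2 ≤ 3 ✓
- |y| = 1 > 0 ✓

All pumping lemma constraints are satisfied.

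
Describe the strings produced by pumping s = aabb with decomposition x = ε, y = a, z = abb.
{xy^i z : i ≥ 0} = {a^(i+1) b^2 : i ≥ 0} = {abb, aabb, aaabb, ...}

With x = ε, y = a, z = abb: Starting with aabb and pumping the first 'a' (z = abb keeps the second 'a'), we get strings with i+1 a's followed by 2 b's for i = 0, 1, 2, ...; note bb is not produced because z always contributes one a.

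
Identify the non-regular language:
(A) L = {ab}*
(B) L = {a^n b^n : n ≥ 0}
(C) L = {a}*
(B) {a^n b^n : n ≥ 0}

(B) L = {a^n b^n : n ≥ 0} is NOT regular.

The pumping lemma can be used to prove this:
After pumping, the number of a's and b's become unequal

The other languages are regular because they can be recognized by finite automata.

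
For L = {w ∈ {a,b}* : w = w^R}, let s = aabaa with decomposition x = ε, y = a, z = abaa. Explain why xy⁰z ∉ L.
xy⁰z = abaa ∉ L

Pumping with i = 0 replaces y = a by y⁰ = ε:
- Original: s = xyz = aabaa; aabaa reversed is aabaa, the same string, so it is a palindrome and is in L
- Pumped: xy⁰z = ε · ε · abaa = abaa
- abaa reversed is aaba ≠ abaa, so it is not a palindrome and is not in L

The pumping lemma would require xy⁰z ∈ L, so this decomposition yields a contradiction.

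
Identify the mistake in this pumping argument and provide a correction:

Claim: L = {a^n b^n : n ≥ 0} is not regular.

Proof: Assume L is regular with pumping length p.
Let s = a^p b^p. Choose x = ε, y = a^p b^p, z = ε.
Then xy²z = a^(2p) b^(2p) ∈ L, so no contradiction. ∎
Error: The decomposition violates |xy| ≤ p. With y = a^p b^p, |xy| = |y| = 2p > p. (The proof also miscomputes xy²z, which would be a^p b^p a^p b^p rather than a^(2p) b^(2p), and it wrongly treats one harmless decomposition as settling the matter — the prover does not get to choose the decomposition.)

Correction: The pumping lemma requires |xy| ≤ p, and the argument must handle every decomposition satisfying |xy| ≤ p, |y| ≥ 1. Since s starts with p a's, any such y consists only of a's, say y = a^k with k ≥ 1. Then xy²z = a^(p+k) b^p has unequal numbers of a's and b's, so xy²z ∉ L — the required contradiction.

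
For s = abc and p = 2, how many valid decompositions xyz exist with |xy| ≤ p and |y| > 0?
3

For s = 'abc' with pumping length p = 2:

Constraints: |xy| ≤ 2, |y| > 0

Valid decompositions (|xy| ≤ p, |y| ≥ 1):
  • x='', y='a', z='bc'
  • x='a', y='b', z='c'
  • x='', y='ab', z='c'

Total count: 3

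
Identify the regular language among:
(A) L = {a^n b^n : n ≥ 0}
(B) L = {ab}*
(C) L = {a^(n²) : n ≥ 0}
(B) {ab}*

(B) L = {ab}* is regular.

This can be recognized by a finite automaton (DFA/NFA).
Regular expressions like {ab}* define regular languages.

The other choices are not regular:
- {a^(n²) : n ≥ 0}: After pumping, length is no longer a perfect square
- {a^n b^n : n ≥ 0}: After pumping, the number of a's and b's become unequal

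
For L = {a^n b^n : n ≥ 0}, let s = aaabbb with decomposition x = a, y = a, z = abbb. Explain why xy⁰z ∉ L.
xy⁰z = aabbb ∉ L

Pumping with i = 0 replaces y = a by y⁰ = ε:
- Original: s = xyz = aaabbb; aaabbb = a^3 b^3 has equal counts (3 = 3), so it is in L
- Pumped: xy⁰z = a · ε · abbb = aabbb
- aabbb has 2 a's and 3 b's; 2 ≠ 3, so it is not in L

The pumping lemma would require xy⁰z ∈ L, so this decomposition yields a contradiction.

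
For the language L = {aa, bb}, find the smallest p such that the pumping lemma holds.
p = 3

For a finite language L, the pumping lemma holds vacuously if p > max|s| for s ∈ L.

The longest string in L = {aa, bb} has length 2.
If p = 3, then no string s ∈ L has |s| ≥ p, so the condition is vacuously true.

The minimum pumping length is p = 3.

Why no smaller p works: for any p ≤ 2, the longest string s ∈ L has |s| = 2 ≥ p, so it would
have to be pumpable; but pumping up (i = 2, 3, ...) produces ever longer strings, which cannot all lie in the
finite language L. So the pumping property fails for every p ≤ 2.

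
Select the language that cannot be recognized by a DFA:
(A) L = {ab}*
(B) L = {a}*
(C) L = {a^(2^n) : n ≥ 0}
(C) {a^(2^n) : n ≥ 0}

(C) L = {a^(2^n) : n ≥ 0} is NOT regular.

The pumping lemma can be used to prove this:
After pumping, length is no longer a power of 2

The other languages are regular because they can be recognized by finite automata.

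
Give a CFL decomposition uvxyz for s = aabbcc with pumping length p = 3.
u='aa', v='b', x='b', y='c', z='c'

For s = aabbcc with pumping length p = 3:

One valid decomposition:
- u = 'aa'
- v = 'b'
- x = 'b'
- y = 'c'
- z = 'c'

Verification:
- uvxyz = 'aa' + 'b' + 'b' + 'c' + 'c' = aabbcc ✓
- |vxy| = |'bbc'| = 3 ≤ 3 ✓
- |vy| = |'bc'| = 2 > 0 ✓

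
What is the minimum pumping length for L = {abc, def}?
p = 4

For a finite language L, the pumping lemma holds vacuously if p > max|s| for s ∈ L.

The longest string in L = {abc, def} has length 3.
If p = 4, then no string s ∈ L has |s| ≥ p, so the condition is vacuously true.

The minimum pumping length is p = 4.

Why no smaller p works: for any p ≤ 3, the longest string s ∈ L has |s| = 3 ≥ p, so it would
have to be pumpable; but pumping up (i = 2, 3, ...) produces ever longer strings, which cannot all lie in the
finite language L. So the pumping property fails for every p ≤ 3.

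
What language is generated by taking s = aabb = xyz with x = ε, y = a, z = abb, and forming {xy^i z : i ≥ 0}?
{xy^i z : i ≥ 0} = {a^(i+1) b^2 : i ≥ 0} = {abb, aabb, aaabb, ...}

With x = ε, y = a, z = abb: Starting with aabb and pumping the first 'a' (z = abb keeps the second 'a'), we get strings with i+1 a's followed by 2 b's for i = 0, 1, 2, ...; note bb is not produced because z always contributes one a.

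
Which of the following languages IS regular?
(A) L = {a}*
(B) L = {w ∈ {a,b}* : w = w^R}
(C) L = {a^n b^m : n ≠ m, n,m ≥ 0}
(A) {a}*

(A) L = {a}* is regular.

This can be recognized by a finite automaton (DFA/NFA).
Regular expressions like {a}* define regular languages.

The other choices are not regular:
- {a^n b^m : n ≠ m, n,m ≥ 0}: After pumping a's, we can make n = m
- {w ∈ {a,b}* : w = w^R}: After pumping, the string is no longer symmetric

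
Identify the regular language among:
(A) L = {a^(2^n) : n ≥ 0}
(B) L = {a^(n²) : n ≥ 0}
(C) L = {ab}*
(C) {ab}*

(C) L = {ab}* is regular.

This can be recognized by a finite automaton (DFA/NFA).
Regular expressions like {ab}* define regular languages.

The other choices are not regular:
- {a^(2^n) : n ≥ 0}: After pumping, length is no longer a power of 2
- {a^(n²) : n ≥ 0}: After pumping, length is no longer a perfect square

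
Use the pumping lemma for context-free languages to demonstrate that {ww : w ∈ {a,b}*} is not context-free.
Assume for contradiction that L is context-free, and let p ≥ 1 be the pumping length given by the pumping lemma for CFLs.
Choose s = a^p b^p a^p b^p. Then s ∈ L (take w = a^p b^p) and |s| = 4p ≥ p.
By the CFL pumping lemma, s = uvxyz for some u, v, x, y, z with |vxy| ≤ p, |vy| ≥ 1, and uv^i xy^i z ∈ L for every i ≥ 0.

Write s as four blocks A₁ B₁ A₂ B₂ with A₁ = A₂ = a^p and B₁ = B₂ = b^p. Since |vxy| ≤ p, the window vxy lies inside at most two adjacent blocks. Take i = 0 and let t = uxz, so |t| = 4p − |vy| with 1 ≤ |vy| ≤ p. If |t| is odd, t ∉ L immediately, so assume |vy| is even (hence |vy| ≥ 2) and |t|/2 = 2p − |vy|/2, which satisfies p ≤ |t|/2 ≤ 2p − 1.

Case 1 (vxy inside A₁B₁): t = a^(p−j) b^(p−l) a^p b^p with j + l = |vy|. The second half of t has length < 2p, so it is a suffix of the trailing a^p b^p and ends in b; the first half is a^(p−j) b^(p−l) a^((j+l)/2), which ends in a because (j+l)/2 ≥ 1. The halves differ, so t ∉ L.

Case 2 (vxy inside B₁A₂, straddling the middle): t = a^p b^(p−j) a^(p−l) b^p with j + l = |vy|. If t = ww, then w is a prefix of t of length ≥ p, so w begins with a^p; and w is a suffix of t of length ≥ p, so w ends with b^p. That forces |w| ≥ 2p, contradicting |w| = |t|/2 ≤ 2p − 1. So t ∉ L.

Case 3 (vxy inside A₂B₂): t = a^p b^p a^(p−j) b^(p−l) with j + l = |vy|. The first half of t is a prefix of a^p b^p, so it begins with a; the second half is b^((j+l)/2) a^(p−j) b^(p−l), which begins with b. The halves differ, so t ∉ L.

In every case uv⁰xy⁰z = uxz ∉ L.

This contradicts the CFL pumping lemma, which requires uv^i xy^i z ∈ L for all i ≥ 0.
Hence L = {ww : w ∈ {a,b}*} is not context-free. ∎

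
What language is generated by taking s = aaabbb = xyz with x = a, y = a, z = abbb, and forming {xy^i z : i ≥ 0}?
{xy^i z : i ≥ 0} = {a^(2+i) b^3 : i ≥ 0} = {aabbb, aaabbb, aaaabbb, ...}

With x = a, y = a, z = abbb: Starting with aaabbb and pumping the second 'a', we get strings with 2+i a's followed by 3 b's for i = 0, 1, 2, ...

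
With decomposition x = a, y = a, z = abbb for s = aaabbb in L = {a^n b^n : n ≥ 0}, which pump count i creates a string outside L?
i = 0

xy⁰z = a · ε · abbb = aabbb; aabbb has 2 a's and 3 b's; 2 ≠ 3, so it is not in L.
(Other choices also work, e.g. i = 2, 3; only i = 1 is guaranteed to stay in L since xy¹z = s.)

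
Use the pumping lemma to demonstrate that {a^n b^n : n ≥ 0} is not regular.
Assume for contradiction that L is regular, and let p ≥ 1 be the pumping length given by the pumping lemma.
Choose s = a^p b^p. Then s ∈ L and |s| = 2p ≥ p.
By the pumping lemma, s = xyz for some x, y, z with |xy| ≤ p, |y| ≥ 1, and xy^i z ∈ L for every i ≥ 0.
Since |xy| ≤ p and the first p symbols of s are all a's, we must have y = a^k for some k with 1 ≤ k ≤ p.

Take i = 2: xy²z = a^(p + k) b^p.
This string has p + k a's but p b's, and p + k > p because k ≥ 1. So xy²z ∉ L.

This contradicts the pumping lemma, which requires xy^i z ∈ L for all i ≥ 0.
Hence L = {a^n b^n : n ≥ 0} is not regular. ∎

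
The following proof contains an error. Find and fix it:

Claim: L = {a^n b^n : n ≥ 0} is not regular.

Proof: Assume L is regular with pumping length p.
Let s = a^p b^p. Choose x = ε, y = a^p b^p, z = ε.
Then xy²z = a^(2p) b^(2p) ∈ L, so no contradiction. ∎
Error: The decomposition violates |xy| ≤ p. With y = a^p b^p, |xy| = |y| = 2p > p. (The proof also miscomputes xy²z, which would be a^p b^p a^p b^p rather than a^(2p) b^(2p), and it wrongly treats one harmless decomposition as settling the matter — the prover does not get to choose the decomposition.)

Correction: The pumping lemma requires |xy| ≤ p, and the argument must handle every decomposition satisfying |xy| ≤ p, |y| ≥ 1. Since s starts with p a's, any such y consists only of a's, say y = a^k with k ≥ 1. Then xy²z = a^(p+k) b^p has unequal numbers of a's and b's, so xy²z ∉ L — the required contradiction.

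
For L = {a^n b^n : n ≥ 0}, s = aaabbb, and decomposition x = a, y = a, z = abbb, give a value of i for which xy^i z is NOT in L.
i = 0

xy⁰z = a · ε · abbb = aabbb; aabbb has 2 a's and 3 b's; 2 ≠ 3, so it is not in L.
(Other choices also work, e.g. i = 2, 3; only i = 1 is guaranteed to stay in L since xy¹z = s.)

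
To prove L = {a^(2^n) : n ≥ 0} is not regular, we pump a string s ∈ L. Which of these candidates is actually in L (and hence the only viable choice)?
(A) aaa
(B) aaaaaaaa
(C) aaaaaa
(B) aaaaaaaa

The pumping lemma is applied to a string s that lies in L, so first check membership of each option:
- (A) aaa has length 3, strictly between 2^1 = 2 and 2^2 = 4, so it is not in L ✗
- (B) aaaaaaaa has length 8 = 2^3, so it is in L ✓
- (C) aaaaaa has length 6, strictly between 2^2 = 4 and 2^3 = 8, so it is not in L ✗

Only (B) aaaaaaaa is in L, so it is the only candidate that could play the role of s.
(In a complete proof one picks s in terms of the pumping length p so that |s| ≥ p is guaranteed; a fixed string like aaaaaaaa illustrates the shape of such an s.)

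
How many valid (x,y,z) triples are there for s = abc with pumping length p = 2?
3

For s = 'abc' with pumping length p = 2:

Constraints: |xy| ≤ 2, |y| > 0

Valid decompositions (|xy| ≤ p, |y| ≥ 1):
  • x='', y='a', z='bc'
  • x='a', y='b', z='c'
  • x='', y='ab', z='c'

Total count: 3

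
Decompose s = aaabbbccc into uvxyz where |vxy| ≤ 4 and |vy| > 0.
u='aa', v='a', x='bb', y='b', z='ccc'

For s = aaabbbccc with pumping length p = 4:

One valid decomposition:
- u = 'aa'
- v = 'a'
- x = 'bb'
- y = 'b'
- z = 'ccc'

Verification:
- uvxyz = 'aa' + 'a' + 'bb' + 'b' + 'ccc' = aaabbbccc ✓
- |vxy| = |'abbb'| = 4 ≤ 4 ✓
- |vy| = |'ab'| = 2 > 0 ✓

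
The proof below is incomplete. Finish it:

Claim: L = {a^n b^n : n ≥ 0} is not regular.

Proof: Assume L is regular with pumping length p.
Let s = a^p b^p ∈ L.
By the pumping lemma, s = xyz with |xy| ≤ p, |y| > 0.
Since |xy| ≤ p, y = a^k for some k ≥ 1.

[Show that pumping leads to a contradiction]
Consider xy²z = a^(p+k) b^p.

Since k ≥ 1, we have p + k > p.
So xy²z has more a's than b's: (p+k) a's vs p b's.
This means xy²z ∉ L because a^n b^n requires equal counts.

This contradicts the pumping lemma which states xy²z ∈ L.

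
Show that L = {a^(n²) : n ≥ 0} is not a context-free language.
Assume for contradiction that L is context-free, and let p ≥ 1 be the pumping length given by the pumping lemma for CFLs.
Choose s = a^(p²). Then s ∈ L and |s| = p² ≥ p.
By the CFL pumping lemma, s = uvxyz for some u, v, x, y, z with |vxy| ≤ p, |vy| ≥ 1, and uv^i xy^i z ∈ L for every i ≥ 0.
All symbols are a's, so only lengths matter: let k = |vy|, with 1 ≤ k ≤ |vxy| ≤ p.

Take i = 2: |uv²xy²z| = p² + k, and p² < p² + k ≤ p² + p < (p + 1)².
So the length lies strictly between consecutive squares and is not a perfect square; uv²xy²z ∉ L.

This contradicts the CFL pumping lemma, which requires uv^i xy^i z ∈ L for all i ≥ 0.
Hence L = {a^(n²) : n ≥ 0} is not context-free. ∎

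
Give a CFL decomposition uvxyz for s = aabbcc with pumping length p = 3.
u='aa', v='b', x='b', y='c', z='c'

For s = aabbcc with pumping length p = 3:

One valid decomposition:
- u = 'aa'
- v = 'b'
- x = 'b'
- y = 'c'
- z = 'c'

Verification:
- uvxyz = 'aa' + 'b' + 'b' + 'c' + 'c' = aabbcc ✓
- |vxy| = |'bbc'| = 3 ≤ 3 ✓
- |vy| = |'bc'| = 2 > 0 ✓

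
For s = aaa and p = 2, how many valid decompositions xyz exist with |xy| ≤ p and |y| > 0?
3

For s = 'aaa' with pumping length p = 2:

Constraints: |xy| ≤ 2, |y| > 0

Valid decompositions (|xy| ≤ p, |y| ≥ 1):
  • x='', y='a', z='aa'
  • x='a', y='a', z='a'
  • x='', y='aa', z='a'

Total count: 3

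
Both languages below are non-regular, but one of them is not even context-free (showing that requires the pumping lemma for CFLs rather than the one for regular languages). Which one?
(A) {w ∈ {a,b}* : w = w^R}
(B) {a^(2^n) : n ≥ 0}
(B) {a^(2^n) : n ≥ 0}

(B) {a^(2^n) : n ≥ 0} requires the CFL pumping lemma.

- {w ∈ {a,b}* : w = w^R} is context-free (but not regular)
  • Can be shown non-regular with the regular pumping lemma
  • After pumping, the string is no longer symmetric

- {a^(2^n) : n ≥ 0} is NOT context-free
  • Requires the CFL pumping lemma to prove
  • Gaps between powers of 2 grow exponentially

The CFL pumping lemma is "stronger" in that it can prove non-membership
in the larger class of context-free languages.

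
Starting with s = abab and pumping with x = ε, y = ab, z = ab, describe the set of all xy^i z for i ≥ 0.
{xy^i z : i ≥ 0} = {(ab)^(i+1) : i ≥ 0} = {ab, abab, ababab, ...}

With x = ε, y = ab, z = ab: Pumping 'ab' gives strings of alternating a's and b's.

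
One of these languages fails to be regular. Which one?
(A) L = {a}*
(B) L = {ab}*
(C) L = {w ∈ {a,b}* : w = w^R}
(C) {w ∈ {a,b}* : w = w^R}

(C) L = {w ∈ {a,b}* : w = w^R} is NOT regular.

The pumping lemma can be used to prove this:
After pumping, the string is no longer symmetric

The other languages are regular because they can be recognized by finite automata.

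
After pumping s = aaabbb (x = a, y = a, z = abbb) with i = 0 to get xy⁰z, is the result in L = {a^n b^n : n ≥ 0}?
No

xy⁰z = a · ε · abbb = aabbb.
aabbb has 2 a's and 3 b's; 2 ≠ 3, so it is not in L.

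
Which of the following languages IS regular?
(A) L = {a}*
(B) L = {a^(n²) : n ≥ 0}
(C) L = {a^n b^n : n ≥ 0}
(A) {a}*

(A) L = {a}* is regular.

This can be recognized by a finite automaton (DFA/NFA).
Regular expressions like {a}* define regular languages.

The other choices are not regular:
- {a^n b^n : n ≥ 0}: After pumping, the number of a's and b's become unequal
- {a^(n²) : n ≥ 0}: After pumping, length is no longer a perfect square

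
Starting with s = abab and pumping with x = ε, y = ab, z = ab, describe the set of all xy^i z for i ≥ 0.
{xy^i z : i ≥ 0} = {(ab)^(i+1) : i ≥ 0} = {ab, abab, ababab, ...}

With x = ε, y = ab, z = ab: Pumping 'ab' gives strings of alternating a's and b's.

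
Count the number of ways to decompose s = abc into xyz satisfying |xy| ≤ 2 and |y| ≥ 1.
3

For s = 'abc' with pumping length p = 2:

Constraints: |xy| ≤ 2, |y| > 0

Valid decompositions (|xy| ≤ p, |y| ≥ 1):
  • x='', y='a', z='bc'
  • x='a', y='b', z='c'
  • x='', y='ab', z='c'

Total count: 3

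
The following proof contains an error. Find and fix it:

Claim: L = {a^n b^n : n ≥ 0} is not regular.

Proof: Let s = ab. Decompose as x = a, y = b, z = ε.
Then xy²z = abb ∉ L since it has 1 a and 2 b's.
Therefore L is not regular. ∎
Error: The string s = ab might be shorter than the pumping length p.

Correction: Choose s = a^p b^p to ensure |s| ≥ p. Also, the decomposition is wrong: with |xy| ≤ p, y cannot include b's when s starts with p a's.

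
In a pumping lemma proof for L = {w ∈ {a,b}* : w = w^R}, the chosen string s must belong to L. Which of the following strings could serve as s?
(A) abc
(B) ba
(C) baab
(C) baab

The pumping lemma is applied to a string s that lies in L, so first check membership of each option:
- (A) abc reversed is cba ≠ abc, so it is not a palindrome and is not in L ✗
- (B) ba reversed is ab ≠ ba, so it is not a palindrome and is not in L ✗
- (C) baab reversed is baab, the same string, so it is a palindrome and is in L ✓

Only (C) baab is in L, so it is the only candidate that could play the role of s.
(In a complete proof one picks s in terms of the pumping length p so that |s| ≥ p is guaranteed; a fixed string like baab illustrates the shape of such an s.)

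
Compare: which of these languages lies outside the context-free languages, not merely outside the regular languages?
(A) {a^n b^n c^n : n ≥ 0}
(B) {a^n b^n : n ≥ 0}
(A) {a^n b^n c^n : n ≥ 0}

(A) {a^n b^n c^n : n ≥ 0} requires the CFL pumping lemma.

- {a^n b^n : n ≥ 0} is context-free (but not regular)
  • Can be shown non-regular with the regular pumping lemma
  • After pumping, the number of a's and b's become unequal

- {a^n b^n c^n : n ≥ 0} is NOT context-free
  • Requires the CFL pumping lemma to prove
  • Cannot maintain three equal counts simultaneously

The CFL pumping lemma is "stronger" in that it can prove non-membership
in the larger class of context-free languages.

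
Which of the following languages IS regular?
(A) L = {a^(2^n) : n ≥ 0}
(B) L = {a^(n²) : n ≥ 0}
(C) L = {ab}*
(C) {ab}*

(C) L = {ab}* is regular.

This can be recognized by a finite automaton (DFA/NFA).
Regular expressions like {ab}* define regular languages.

The other choices are not regular:
- {a^(2^n) : n ≥ 0}: After pumping, length is no longer a power of 2
- {a^(n²) : n ≥ 0}: After pumping, length is no longer a perfect square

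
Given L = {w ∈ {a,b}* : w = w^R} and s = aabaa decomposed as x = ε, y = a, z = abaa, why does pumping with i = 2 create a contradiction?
xy²z = aaabaa ∉ L

Pumping with i = 2 replaces y = a by y² = aa:
- Original: s = xyz = aabaa; aabaa reversed is aabaa, the same string, so it is a palindrome and is in L
- Pumped: xy²z = ε · aa · abaa = aaabaa
- aaabaa reversed is aabaaa ≠ aaabaa, so it is not a palindrome and is not in L

The pumping lemma would require xy²z ∈ L, so this decomposition yields a contradiction.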